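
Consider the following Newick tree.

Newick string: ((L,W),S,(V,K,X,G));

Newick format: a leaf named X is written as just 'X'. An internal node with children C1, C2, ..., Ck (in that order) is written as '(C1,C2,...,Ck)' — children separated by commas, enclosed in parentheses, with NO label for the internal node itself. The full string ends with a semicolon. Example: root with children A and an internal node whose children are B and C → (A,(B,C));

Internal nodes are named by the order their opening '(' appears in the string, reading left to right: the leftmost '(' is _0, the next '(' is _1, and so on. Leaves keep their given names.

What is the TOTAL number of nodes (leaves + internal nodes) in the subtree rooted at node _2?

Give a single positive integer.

Newick: ((L,W),S,(V,K,X,G));
Locate _2: it is the '(' at position 9 (the 3rd '(' reading left to right).
Query: subtree rooted at _2
_2: subtree_size = 1 + 4
  V: subtree_size = 1 + 0
  K: subtree_size = 1 + 0
  X: subtree_size = 1 + 0
  G: subtree_size = 1 + 0
Total subtree size of _2: 5

Answer: 5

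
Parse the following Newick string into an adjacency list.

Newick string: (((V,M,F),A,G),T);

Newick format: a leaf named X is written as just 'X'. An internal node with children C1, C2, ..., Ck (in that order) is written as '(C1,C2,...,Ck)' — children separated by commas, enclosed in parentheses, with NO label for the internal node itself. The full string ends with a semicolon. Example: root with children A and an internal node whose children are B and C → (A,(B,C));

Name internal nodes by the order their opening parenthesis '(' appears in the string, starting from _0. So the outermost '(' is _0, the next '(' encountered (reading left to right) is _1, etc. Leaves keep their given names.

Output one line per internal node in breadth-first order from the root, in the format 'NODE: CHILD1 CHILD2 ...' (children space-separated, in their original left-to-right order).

Answer: _0: _1 T
_1: _2 A G
_2: V M F

Derivation:
Input: (((V,M,F),A,G),T);
Scanning left-to-right, naming '(' by encounter order:
  pos 0: '(' -> open internal node _0 (depth 1)
  pos 1: '(' -> open internal node _1 (depth 2)
  pos 2: '(' -> open internal node _2 (depth 3)
  pos 8: ')' -> close internal node _2 (now at depth 2)
  pos 13: ')' -> close internal node _1 (now at depth 1)
  pos 16: ')' -> close internal node _0 (now at depth 0)
Total internal nodes: 3
BFS adjacency from root:
  _0: _1 T
  _1: _2 A G
  _2: V M F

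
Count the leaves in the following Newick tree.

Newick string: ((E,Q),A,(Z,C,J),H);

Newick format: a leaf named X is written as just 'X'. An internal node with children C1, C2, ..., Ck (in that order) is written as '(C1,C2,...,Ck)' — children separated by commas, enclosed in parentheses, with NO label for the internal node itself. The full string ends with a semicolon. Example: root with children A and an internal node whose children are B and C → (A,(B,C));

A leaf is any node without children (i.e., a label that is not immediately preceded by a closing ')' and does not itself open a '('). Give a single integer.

Answer: 7

Derivation:
Newick: ((E,Q),A,(Z,C,J),H);
Scan left-to-right; a leaf is any maximal label run not followed by '(':
  pos 2: leaf 'E' → count = 1
  pos 4: leaf 'Q' → count = 2
  pos 7: leaf 'A' → count = 3
  pos 10: leaf 'Z' → count = 4
  pos 12: leaf 'C' → count = 5
  pos 14: leaf 'J' → count = 6
  pos 17: leaf 'H' → count = 7
Total leaves: 7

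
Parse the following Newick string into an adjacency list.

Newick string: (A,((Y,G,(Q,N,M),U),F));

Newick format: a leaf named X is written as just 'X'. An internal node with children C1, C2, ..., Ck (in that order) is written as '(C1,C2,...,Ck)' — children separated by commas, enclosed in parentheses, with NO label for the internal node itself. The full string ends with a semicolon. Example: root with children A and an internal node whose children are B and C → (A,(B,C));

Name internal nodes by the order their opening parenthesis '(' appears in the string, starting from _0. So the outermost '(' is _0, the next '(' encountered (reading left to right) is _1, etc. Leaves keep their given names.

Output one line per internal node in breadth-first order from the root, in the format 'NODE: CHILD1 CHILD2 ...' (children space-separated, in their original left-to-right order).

Answer: _0: A _1
_1: _2 F
_2: Y G _3 U
_3: Q N M

Derivation:
Input: (A,((Y,G,(Q,N,M),U),F));
Scanning left-to-right, naming '(' by encounter order:
  pos 0: '(' -> open internal node _0 (depth 1)
  pos 3: '(' -> open internal node _1 (depth 2)
  pos 4: '(' -> open internal node _2 (depth 3)
  pos 9: '(' -> open internal node _3 (depth 4)
  pos 15: ')' -> close internal node _3 (now at depth 3)
  pos 18: ')' -> close internal node _2 (now at depth 2)
  pos 21: ')' -> close internal node _1 (now at depth 1)
  pos 22: ')' -> close internal node _0 (now at depth 0)
Total internal nodes: 4
BFS adjacency from root:
  _0: A _1
  _1: _2 F
  _2: Y G _3 U
  _3: Q N M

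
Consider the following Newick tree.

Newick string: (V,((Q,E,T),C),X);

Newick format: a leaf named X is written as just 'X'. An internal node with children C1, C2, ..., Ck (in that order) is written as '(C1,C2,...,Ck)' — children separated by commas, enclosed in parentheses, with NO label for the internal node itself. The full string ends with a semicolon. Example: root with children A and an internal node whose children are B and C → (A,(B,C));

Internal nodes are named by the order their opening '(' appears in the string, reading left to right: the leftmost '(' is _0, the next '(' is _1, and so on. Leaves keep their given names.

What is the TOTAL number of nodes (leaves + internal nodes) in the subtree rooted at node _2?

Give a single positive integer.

Newick: (V,((Q,E,T),C),X);
Locate _2: it is the '(' at position 4 (the 3rd '(' reading left to right).
Query: subtree rooted at _2
_2: subtree_size = 1 + 3
  Q: subtree_size = 1 + 0
  E: subtree_size = 1 + 0
  T: subtree_size = 1 + 0
Total subtree size of _2: 4

Answer: 4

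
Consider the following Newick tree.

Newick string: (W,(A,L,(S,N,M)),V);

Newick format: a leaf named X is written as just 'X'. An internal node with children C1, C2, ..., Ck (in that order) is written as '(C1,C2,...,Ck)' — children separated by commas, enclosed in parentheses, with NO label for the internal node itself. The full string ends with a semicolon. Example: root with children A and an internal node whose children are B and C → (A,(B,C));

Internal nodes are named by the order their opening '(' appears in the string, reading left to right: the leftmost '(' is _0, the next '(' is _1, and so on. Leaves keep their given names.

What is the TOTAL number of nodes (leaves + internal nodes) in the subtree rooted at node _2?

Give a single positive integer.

Answer: 4

Derivation:
Newick: (W,(A,L,(S,N,M)),V);
Locate _2: it is the '(' at position 8 (the 3rd '(' reading left to right).
Query: subtree rooted at _2
_2: subtree_size = 1 + 3
  S: subtree_size = 1 + 0
  N: subtree_size = 1 + 0
  M: subtree_size = 1 + 0
Total subtree size of _2: 4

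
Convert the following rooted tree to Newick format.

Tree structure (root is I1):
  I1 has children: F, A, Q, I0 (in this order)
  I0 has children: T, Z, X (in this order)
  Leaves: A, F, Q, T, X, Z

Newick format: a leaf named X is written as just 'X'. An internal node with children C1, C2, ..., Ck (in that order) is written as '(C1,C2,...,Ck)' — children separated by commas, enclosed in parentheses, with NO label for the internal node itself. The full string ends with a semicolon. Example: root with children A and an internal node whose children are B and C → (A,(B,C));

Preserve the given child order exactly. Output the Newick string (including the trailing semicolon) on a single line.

internal I1 with children ['F', 'A', 'Q', 'I0']
  leaf 'F' → 'F'
  leaf 'A' → 'A'
  leaf 'Q' → 'Q'
  internal I0 with children ['T', 'Z', 'X']
    leaf 'T' → 'T'
    leaf 'Z' → 'Z'
    leaf 'X' → 'X'
  → '(T,Z,X)'
→ '(F,A,Q,(T,Z,X))'
Final: (F,A,Q,(T,Z,X));

Answer: (F,A,Q,(T,Z,X));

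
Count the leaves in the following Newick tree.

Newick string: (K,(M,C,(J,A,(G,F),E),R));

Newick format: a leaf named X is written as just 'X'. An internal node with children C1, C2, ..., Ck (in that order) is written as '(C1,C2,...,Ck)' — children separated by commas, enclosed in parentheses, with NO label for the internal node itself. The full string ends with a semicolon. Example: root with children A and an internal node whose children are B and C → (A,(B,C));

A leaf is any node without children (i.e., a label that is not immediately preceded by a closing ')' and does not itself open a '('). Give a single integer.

Newick: (K,(M,C,(J,A,(G,F),E),R));
Scan left-to-right; a leaf is any maximal label run not followed by '(':
  pos 1: leaf 'K' → count = 1
  pos 4: leaf 'M' → count = 2
  pos 6: leaf 'C' → count = 3
  pos 9: leaf 'J' → count = 4
  pos 11: leaf 'A' → count = 5
  pos 14: leaf 'G' → count = 6
  pos 16: leaf 'F' → count = 7
  pos 19: leaf 'E' → count = 8
  pos 22: leaf 'R' → count = 9
Total leaves: 9

Answer: 9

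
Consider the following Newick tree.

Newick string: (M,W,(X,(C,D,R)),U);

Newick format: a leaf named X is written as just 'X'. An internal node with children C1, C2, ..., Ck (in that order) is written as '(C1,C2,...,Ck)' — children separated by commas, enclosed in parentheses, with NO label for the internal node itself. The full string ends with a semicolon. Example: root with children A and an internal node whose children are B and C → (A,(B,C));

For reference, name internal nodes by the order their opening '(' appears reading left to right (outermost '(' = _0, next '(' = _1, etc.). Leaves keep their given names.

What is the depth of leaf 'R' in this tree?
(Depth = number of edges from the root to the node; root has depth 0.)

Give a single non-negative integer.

Answer: 3

Derivation:
Newick: (M,W,(X,(C,D,R)),U);
Naming internals by '(' encounter order: outermost '(' = _0, next = _1, ...
Query node: R
Path from root: _0 -> _1 -> _2 -> R
Depth of R: 3 (number of edges from root)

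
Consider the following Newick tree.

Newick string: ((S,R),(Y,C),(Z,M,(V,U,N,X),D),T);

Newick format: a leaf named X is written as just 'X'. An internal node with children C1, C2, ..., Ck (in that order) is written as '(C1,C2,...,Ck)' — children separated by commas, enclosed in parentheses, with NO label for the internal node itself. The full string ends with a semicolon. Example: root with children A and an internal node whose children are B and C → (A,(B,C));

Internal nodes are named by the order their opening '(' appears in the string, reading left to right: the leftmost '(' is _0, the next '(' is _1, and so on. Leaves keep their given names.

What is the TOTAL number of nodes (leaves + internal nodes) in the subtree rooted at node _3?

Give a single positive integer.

Newick: ((S,R),(Y,C),(Z,M,(V,U,N,X),D),T);
Locate _3: it is the '(' at position 13 (the 4th '(' reading left to right).
Query: subtree rooted at _3
_3: subtree_size = 1 + 8
  Z: subtree_size = 1 + 0
  M: subtree_size = 1 + 0
  _4: subtree_size = 1 + 4
    V: subtree_size = 1 + 0
    U: subtree_size = 1 + 0
    N: subtree_size = 1 + 0
    X: subtree_size = 1 + 0
  D: subtree_size = 1 + 0
Total subtree size of _3: 9

Answer: 9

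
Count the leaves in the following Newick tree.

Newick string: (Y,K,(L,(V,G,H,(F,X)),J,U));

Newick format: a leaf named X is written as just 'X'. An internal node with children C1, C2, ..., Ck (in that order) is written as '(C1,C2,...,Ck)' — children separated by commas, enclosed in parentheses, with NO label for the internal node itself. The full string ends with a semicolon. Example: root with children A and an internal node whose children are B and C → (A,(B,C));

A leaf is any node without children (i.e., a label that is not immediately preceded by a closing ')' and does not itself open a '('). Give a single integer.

Answer: 10

Derivation:
Newick: (Y,K,(L,(V,G,H,(F,X)),J,U));
Scan left-to-right; a leaf is any maximal label run not followed by '(':
  pos 1: leaf 'Y' → count = 1
  pos 3: leaf 'K' → count = 2
  pos 6: leaf 'L' → count = 3
  pos 9: leaf 'V' → count = 4
  pos 11: leaf 'G' → count = 5
  pos 13: leaf 'H' → count = 6
  pos 16: leaf 'F' → count = 7
  pos 18: leaf 'X' → count = 8
  pos 22: leaf 'J' → count = 9
  pos 24: leaf 'U' → count = 10
Total leaves: 10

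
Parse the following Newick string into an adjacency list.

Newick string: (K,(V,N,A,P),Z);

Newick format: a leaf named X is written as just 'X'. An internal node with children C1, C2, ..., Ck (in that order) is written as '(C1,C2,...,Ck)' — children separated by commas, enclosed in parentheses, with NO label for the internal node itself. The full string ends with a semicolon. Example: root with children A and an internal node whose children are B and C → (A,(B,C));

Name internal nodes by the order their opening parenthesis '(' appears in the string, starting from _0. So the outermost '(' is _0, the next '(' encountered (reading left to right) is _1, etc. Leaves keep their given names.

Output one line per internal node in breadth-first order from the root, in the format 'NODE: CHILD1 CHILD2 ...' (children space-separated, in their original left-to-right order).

Answer: _0: K _1 Z
_1: V N A P

Derivation:
Input: (K,(V,N,A,P),Z);
Scanning left-to-right, naming '(' by encounter order:
  pos 0: '(' -> open internal node _0 (depth 1)
  pos 3: '(' -> open internal node _1 (depth 2)
  pos 11: ')' -> close internal node _1 (now at depth 1)
  pos 14: ')' -> close internal node _0 (now at depth 0)
Total internal nodes: 2
BFS adjacency from root:
  _0: K _1 Z
  _1: V N A P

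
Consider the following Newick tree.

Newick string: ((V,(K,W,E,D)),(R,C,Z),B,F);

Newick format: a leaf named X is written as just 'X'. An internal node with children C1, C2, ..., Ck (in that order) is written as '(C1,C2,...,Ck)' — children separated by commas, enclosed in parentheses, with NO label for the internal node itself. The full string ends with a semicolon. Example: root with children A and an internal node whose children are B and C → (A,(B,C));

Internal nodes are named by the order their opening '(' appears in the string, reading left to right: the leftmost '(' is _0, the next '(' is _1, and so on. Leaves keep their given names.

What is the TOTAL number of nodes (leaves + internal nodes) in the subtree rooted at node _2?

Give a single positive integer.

Answer: 5

Derivation:
Newick: ((V,(K,W,E,D)),(R,C,Z),B,F);
Locate _2: it is the '(' at position 4 (the 3rd '(' reading left to right).
Query: subtree rooted at _2
_2: subtree_size = 1 + 4
  K: subtree_size = 1 + 0
  W: subtree_size = 1 + 0
  E: subtree_size = 1 + 0
  D: subtree_size = 1 + 0
Total subtree size of _2: 5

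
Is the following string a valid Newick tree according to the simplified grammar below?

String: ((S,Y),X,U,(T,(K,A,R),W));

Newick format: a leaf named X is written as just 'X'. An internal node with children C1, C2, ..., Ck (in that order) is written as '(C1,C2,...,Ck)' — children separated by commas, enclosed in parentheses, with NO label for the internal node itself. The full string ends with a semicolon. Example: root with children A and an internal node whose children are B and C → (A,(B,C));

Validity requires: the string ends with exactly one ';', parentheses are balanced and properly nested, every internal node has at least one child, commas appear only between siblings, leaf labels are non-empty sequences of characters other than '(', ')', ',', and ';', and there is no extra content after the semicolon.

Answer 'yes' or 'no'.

Answer: yes

Derivation:
Input: ((S,Y),X,U,(T,(K,A,R),W));
Paren balance: 4 '(' vs 4 ')' OK
Ends with single ';': True
Full parse: OK
Valid: True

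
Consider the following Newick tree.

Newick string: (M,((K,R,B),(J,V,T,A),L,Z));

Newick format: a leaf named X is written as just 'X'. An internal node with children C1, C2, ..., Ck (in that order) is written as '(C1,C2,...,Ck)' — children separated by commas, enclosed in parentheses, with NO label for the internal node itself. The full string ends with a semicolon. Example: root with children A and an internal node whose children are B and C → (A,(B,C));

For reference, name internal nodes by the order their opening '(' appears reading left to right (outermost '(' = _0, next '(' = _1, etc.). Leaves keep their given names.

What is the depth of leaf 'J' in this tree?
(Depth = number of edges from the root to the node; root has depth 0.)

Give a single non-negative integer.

Answer: 3

Derivation:
Newick: (M,((K,R,B),(J,V,T,A),L,Z));
Naming internals by '(' encounter order: outermost '(' = _0, next = _1, ...
Query node: J
Path from root: _0 -> _1 -> _3 -> J
Depth of J: 3 (number of edges from root)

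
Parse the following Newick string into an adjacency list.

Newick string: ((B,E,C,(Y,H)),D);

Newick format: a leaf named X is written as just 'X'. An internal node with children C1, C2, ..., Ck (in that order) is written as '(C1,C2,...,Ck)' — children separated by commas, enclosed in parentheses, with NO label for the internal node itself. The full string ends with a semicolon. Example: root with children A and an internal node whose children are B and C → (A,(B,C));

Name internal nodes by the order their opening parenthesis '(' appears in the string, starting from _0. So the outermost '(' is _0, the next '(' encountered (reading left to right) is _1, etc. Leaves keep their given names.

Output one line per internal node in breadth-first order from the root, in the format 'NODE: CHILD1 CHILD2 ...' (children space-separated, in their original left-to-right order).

Answer: _0: _1 D
_1: B E C _2
_2: Y H

Derivation:
Input: ((B,E,C,(Y,H)),D);
Scanning left-to-right, naming '(' by encounter order:
  pos 0: '(' -> open internal node _0 (depth 1)
  pos 1: '(' -> open internal node _1 (depth 2)
  pos 8: '(' -> open internal node _2 (depth 3)
  pos 12: ')' -> close internal node _2 (now at depth 2)
  pos 13: ')' -> close internal node _1 (now at depth 1)
  pos 16: ')' -> close internal node _0 (now at depth 0)
Total internal nodes: 3
BFS adjacency from root:
  _0: _1 D
  _1: B E C _2
  _2: Y H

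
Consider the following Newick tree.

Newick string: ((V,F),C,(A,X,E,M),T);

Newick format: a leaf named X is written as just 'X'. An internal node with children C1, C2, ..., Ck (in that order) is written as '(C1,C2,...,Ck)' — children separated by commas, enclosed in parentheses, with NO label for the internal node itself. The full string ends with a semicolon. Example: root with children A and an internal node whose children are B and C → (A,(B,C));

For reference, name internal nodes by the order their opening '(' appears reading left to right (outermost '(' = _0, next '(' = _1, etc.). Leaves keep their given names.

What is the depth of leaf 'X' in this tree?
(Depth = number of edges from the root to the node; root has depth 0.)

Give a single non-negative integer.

Answer: 2

Derivation:
Newick: ((V,F),C,(A,X,E,M),T);
Naming internals by '(' encounter order: outermost '(' = _0, next = _1, ...
Query node: X
Path from root: _0 -> _2 -> X
Depth of X: 2 (number of edges from root)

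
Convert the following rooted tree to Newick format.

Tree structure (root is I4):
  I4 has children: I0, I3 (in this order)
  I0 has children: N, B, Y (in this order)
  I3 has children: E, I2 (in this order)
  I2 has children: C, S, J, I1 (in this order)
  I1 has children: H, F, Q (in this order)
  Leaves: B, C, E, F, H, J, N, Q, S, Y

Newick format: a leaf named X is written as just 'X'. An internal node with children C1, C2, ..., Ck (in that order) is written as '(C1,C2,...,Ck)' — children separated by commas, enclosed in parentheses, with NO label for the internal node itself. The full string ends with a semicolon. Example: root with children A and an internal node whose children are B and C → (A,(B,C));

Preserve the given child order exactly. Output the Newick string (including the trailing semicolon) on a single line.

Answer: ((N,B,Y),(E,(C,S,J,(H,F,Q))));

Derivation:
internal I4 with children ['I0', 'I3']
  internal I0 with children ['N', 'B', 'Y']
    leaf 'N' → 'N'
    leaf 'B' → 'B'
    leaf 'Y' → 'Y'
  → '(N,B,Y)'
  internal I3 with children ['E', 'I2']
    leaf 'E' → 'E'
    internal I2 with children ['C', 'S', 'J', 'I1']
      leaf 'C' → 'C'
      leaf 'S' → 'S'
      leaf 'J' → 'J'
      internal I1 with children ['H', 'F', 'Q']
        leaf 'H' → 'H'
        leaf 'F' → 'F'
        leaf 'Q' → 'Q'
      → '(H,F,Q)'
    → '(C,S,J,(H,F,Q))'
  → '(E,(C,S,J,(H,F,Q)))'
→ '((N,B,Y),(E,(C,S,J,(H,F,Q))))'
Final: ((N,B,Y),(E,(C,S,J,(H,F,Q))));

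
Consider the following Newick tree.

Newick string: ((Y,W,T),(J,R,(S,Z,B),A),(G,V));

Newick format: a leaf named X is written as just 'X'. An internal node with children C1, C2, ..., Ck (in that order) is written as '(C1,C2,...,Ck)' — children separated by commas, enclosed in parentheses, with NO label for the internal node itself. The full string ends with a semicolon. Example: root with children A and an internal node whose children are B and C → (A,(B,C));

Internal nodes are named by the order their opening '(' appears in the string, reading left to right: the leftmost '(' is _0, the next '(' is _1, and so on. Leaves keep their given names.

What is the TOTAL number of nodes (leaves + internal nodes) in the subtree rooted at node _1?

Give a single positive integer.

Answer: 4

Derivation:
Newick: ((Y,W,T),(J,R,(S,Z,B),A),(G,V));
Locate _1: it is the '(' at position 1 (the 2nd '(' reading left to right).
Query: subtree rooted at _1
_1: subtree_size = 1 + 3
  Y: subtree_size = 1 + 0
  W: subtree_size = 1 + 0
  T: subtree_size = 1 + 0
Total subtree size of _1: 4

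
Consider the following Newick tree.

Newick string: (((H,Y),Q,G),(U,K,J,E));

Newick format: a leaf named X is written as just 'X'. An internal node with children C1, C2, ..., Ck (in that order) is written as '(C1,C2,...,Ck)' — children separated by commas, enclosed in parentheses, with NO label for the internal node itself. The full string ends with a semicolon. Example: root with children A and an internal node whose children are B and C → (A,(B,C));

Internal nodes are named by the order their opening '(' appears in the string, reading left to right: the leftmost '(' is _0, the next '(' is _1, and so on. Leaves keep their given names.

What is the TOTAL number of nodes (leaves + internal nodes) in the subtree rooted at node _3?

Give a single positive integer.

Newick: (((H,Y),Q,G),(U,K,J,E));
Locate _3: it is the '(' at position 13 (the 4th '(' reading left to right).
Query: subtree rooted at _3
_3: subtree_size = 1 + 4
  U: subtree_size = 1 + 0
  K: subtree_size = 1 + 0
  J: subtree_size = 1 + 0
  E: subtree_size = 1 + 0
Total subtree size of _3: 5

Answer: 5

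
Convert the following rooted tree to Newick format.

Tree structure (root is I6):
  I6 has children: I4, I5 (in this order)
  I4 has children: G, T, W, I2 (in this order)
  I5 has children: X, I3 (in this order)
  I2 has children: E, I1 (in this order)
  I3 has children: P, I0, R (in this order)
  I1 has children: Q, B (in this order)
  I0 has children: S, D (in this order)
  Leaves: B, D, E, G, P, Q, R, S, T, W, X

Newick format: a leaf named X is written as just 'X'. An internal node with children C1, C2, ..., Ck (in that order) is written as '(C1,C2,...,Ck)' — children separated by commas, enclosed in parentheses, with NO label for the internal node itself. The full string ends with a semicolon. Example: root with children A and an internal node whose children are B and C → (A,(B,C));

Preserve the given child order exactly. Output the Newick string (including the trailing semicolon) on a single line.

Answer: ((G,T,W,(E,(Q,B))),(X,(P,(S,D),R)));

Derivation:
internal I6 with children ['I4', 'I5']
  internal I4 with children ['G', 'T', 'W', 'I2']
    leaf 'G' → 'G'
    leaf 'T' → 'T'
    leaf 'W' → 'W'
    internal I2 with children ['E', 'I1']
      leaf 'E' → 'E'
      internal I1 with children ['Q', 'B']
        leaf 'Q' → 'Q'
        leaf 'B' → 'B'
      → '(Q,B)'
    → '(E,(Q,B))'
  → '(G,T,W,(E,(Q,B)))'
  internal I5 with children ['X', 'I3']
    leaf 'X' → 'X'
    internal I3 with children ['P', 'I0', 'R']
      leaf 'P' → 'P'
      internal I0 with children ['S', 'D']
        leaf 'S' → 'S'
        leaf 'D' → 'D'
      → '(S,D)'
      leaf 'R' → 'R'
    → '(P,(S,D),R)'
  → '(X,(P,(S,D),R))'
→ '((G,T,W,(E,(Q,B))),(X,(P,(S,D),R)))'
Final: ((G,T,W,(E,(Q,B))),(X,(P,(S,D),R)));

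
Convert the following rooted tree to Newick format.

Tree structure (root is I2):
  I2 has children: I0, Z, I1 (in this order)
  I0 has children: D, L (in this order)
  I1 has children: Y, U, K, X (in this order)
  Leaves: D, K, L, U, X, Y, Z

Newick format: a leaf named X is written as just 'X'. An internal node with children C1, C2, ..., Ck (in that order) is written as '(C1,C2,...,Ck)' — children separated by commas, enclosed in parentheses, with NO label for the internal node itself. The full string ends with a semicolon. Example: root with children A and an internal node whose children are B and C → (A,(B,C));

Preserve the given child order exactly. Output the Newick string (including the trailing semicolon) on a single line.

internal I2 with children ['I0', 'Z', 'I1']
  internal I0 with children ['D', 'L']
    leaf 'D' → 'D'
    leaf 'L' → 'L'
  → '(D,L)'
  leaf 'Z' → 'Z'
  internal I1 with children ['Y', 'U', 'K', 'X']
    leaf 'Y' → 'Y'
    leaf 'U' → 'U'
    leaf 'K' → 'K'
    leaf 'X' → 'X'
  → '(Y,U,K,X)'
→ '((D,L),Z,(Y,U,K,X))'
Final: ((D,L),Z,(Y,U,K,X));

Answer: ((D,L),Z,(Y,U,K,X));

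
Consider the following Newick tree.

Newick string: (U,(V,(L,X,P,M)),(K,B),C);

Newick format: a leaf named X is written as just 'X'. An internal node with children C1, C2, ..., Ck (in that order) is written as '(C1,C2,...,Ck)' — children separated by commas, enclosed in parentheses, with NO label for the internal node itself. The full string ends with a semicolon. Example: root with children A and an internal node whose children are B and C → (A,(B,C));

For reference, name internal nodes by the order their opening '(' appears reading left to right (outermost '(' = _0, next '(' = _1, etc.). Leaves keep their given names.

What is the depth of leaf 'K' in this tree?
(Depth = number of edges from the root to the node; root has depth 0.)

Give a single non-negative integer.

Newick: (U,(V,(L,X,P,M)),(K,B),C);
Naming internals by '(' encounter order: outermost '(' = _0, next = _1, ...
Query node: K
Path from root: _0 -> _3 -> K
Depth of K: 2 (number of edges from root)

Answer: 2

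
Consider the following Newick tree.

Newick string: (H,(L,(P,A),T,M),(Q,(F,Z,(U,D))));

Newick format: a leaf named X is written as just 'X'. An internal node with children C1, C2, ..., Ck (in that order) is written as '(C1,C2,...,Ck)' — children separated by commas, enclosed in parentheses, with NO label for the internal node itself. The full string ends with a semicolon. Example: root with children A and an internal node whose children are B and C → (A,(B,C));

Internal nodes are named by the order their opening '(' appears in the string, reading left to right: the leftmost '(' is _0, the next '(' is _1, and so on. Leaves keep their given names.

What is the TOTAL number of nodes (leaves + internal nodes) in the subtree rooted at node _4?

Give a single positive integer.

Answer: 6

Derivation:
Newick: (H,(L,(P,A),T,M),(Q,(F,Z,(U,D))));
Locate _4: it is the '(' at position 20 (the 5th '(' reading left to right).
Query: subtree rooted at _4
_4: subtree_size = 1 + 5
  F: subtree_size = 1 + 0
  Z: subtree_size = 1 + 0
  _5: subtree_size = 1 + 2
    U: subtree_size = 1 + 0
    D: subtree_size = 1 + 0
Total subtree size of _4: 6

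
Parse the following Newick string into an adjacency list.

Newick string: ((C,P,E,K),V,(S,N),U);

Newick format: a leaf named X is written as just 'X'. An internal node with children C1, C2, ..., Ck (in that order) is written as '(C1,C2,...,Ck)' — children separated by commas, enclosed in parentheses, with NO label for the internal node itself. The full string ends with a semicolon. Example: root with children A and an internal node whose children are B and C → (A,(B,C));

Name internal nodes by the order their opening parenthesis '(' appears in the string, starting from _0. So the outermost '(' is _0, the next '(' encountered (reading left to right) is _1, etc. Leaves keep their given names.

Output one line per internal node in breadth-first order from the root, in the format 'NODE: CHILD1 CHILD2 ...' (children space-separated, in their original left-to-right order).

Input: ((C,P,E,K),V,(S,N),U);
Scanning left-to-right, naming '(' by encounter order:
  pos 0: '(' -> open internal node _0 (depth 1)
  pos 1: '(' -> open internal node _1 (depth 2)
  pos 9: ')' -> close internal node _1 (now at depth 1)
  pos 13: '(' -> open internal node _2 (depth 2)
  pos 17: ')' -> close internal node _2 (now at depth 1)
  pos 20: ')' -> close internal node _0 (now at depth 0)
Total internal nodes: 3
BFS adjacency from root:
  _0: _1 V _2 U
  _1: C P E K
  _2: S N

Answer: _0: _1 V _2 U
_1: C P E K
_2: S N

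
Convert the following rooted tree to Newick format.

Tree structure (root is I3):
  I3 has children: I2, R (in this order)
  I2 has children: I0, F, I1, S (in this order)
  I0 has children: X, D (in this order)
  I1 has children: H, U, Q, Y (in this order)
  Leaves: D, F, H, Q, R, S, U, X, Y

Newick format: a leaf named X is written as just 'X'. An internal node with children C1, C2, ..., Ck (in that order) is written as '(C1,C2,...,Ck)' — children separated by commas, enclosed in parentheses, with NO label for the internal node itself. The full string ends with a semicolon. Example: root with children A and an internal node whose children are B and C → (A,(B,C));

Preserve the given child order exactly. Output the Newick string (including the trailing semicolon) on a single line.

internal I3 with children ['I2', 'R']
  internal I2 with children ['I0', 'F', 'I1', 'S']
    internal I0 with children ['X', 'D']
      leaf 'X' → 'X'
      leaf 'D' → 'D'
    → '(X,D)'
    leaf 'F' → 'F'
    internal I1 with children ['H', 'U', 'Q', 'Y']
      leaf 'H' → 'H'
      leaf 'U' → 'U'
      leaf 'Q' → 'Q'
      leaf 'Y' → 'Y'
    → '(H,U,Q,Y)'
    leaf 'S' → 'S'
  → '((X,D),F,(H,U,Q,Y),S)'
  leaf 'R' → 'R'
→ '(((X,D),F,(H,U,Q,Y),S),R)'
Final: (((X,D),F,(H,U,Q,Y),S),R);

Answer: (((X,D),F,(H,U,Q,Y),S),R);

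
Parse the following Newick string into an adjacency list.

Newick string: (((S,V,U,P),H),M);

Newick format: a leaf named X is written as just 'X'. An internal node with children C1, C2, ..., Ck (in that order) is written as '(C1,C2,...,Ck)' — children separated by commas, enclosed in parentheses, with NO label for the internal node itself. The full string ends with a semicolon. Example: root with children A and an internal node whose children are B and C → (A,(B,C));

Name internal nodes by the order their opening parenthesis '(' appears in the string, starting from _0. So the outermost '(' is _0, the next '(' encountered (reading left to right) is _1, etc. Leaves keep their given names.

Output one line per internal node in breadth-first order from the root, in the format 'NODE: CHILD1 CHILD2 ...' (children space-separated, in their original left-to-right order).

Input: (((S,V,U,P),H),M);
Scanning left-to-right, naming '(' by encounter order:
  pos 0: '(' -> open internal node _0 (depth 1)
  pos 1: '(' -> open internal node _1 (depth 2)
  pos 2: '(' -> open internal node _2 (depth 3)
  pos 10: ')' -> close internal node _2 (now at depth 2)
  pos 13: ')' -> close internal node _1 (now at depth 1)
  pos 16: ')' -> close internal node _0 (now at depth 0)
Total internal nodes: 3
BFS adjacency from root:
  _0: _1 M
  _1: _2 H
  _2: S V U P

Answer: _0: _1 M
_1: _2 H
_2: S V U P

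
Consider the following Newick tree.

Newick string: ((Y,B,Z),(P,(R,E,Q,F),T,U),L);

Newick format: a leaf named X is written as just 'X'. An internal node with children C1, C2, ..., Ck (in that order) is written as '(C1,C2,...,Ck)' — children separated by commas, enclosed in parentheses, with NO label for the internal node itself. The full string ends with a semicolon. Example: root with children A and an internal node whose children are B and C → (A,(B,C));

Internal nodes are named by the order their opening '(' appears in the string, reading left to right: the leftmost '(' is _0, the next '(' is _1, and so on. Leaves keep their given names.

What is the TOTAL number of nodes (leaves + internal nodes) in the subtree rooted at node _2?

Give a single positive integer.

Answer: 9

Derivation:
Newick: ((Y,B,Z),(P,(R,E,Q,F),T,U),L);
Locate _2: it is the '(' at position 9 (the 3rd '(' reading left to right).
Query: subtree rooted at _2
_2: subtree_size = 1 + 8
  P: subtree_size = 1 + 0
  _3: subtree_size = 1 + 4
    R: subtree_size = 1 + 0
    E: subtree_size = 1 + 0
    Q: subtree_size = 1 + 0
    F: subtree_size = 1 + 0
  T: subtree_size = 1 + 0
  U: subtree_size = 1 + 0
Total subtree size of _2: 9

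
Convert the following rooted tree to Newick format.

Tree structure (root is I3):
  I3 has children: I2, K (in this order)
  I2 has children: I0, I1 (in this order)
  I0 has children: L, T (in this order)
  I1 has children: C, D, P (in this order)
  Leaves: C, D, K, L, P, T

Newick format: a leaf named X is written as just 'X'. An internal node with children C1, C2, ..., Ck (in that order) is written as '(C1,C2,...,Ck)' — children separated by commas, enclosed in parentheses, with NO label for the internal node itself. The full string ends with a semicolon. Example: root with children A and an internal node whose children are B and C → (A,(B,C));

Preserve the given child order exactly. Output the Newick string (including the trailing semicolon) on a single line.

Answer: (((L,T),(C,D,P)),K);

Derivation:
internal I3 with children ['I2', 'K']
  internal I2 with children ['I0', 'I1']
    internal I0 with children ['L', 'T']
      leaf 'L' → 'L'
      leaf 'T' → 'T'
    → '(L,T)'
    internal I1 with children ['C', 'D', 'P']
      leaf 'C' → 'C'
      leaf 'D' → 'D'
      leaf 'P' → 'P'
    → '(C,D,P)'
  → '((L,T),(C,D,P))'
  leaf 'K' → 'K'
→ '(((L,T),(C,D,P)),K)'
Final: (((L,T),(C,D,P)),K);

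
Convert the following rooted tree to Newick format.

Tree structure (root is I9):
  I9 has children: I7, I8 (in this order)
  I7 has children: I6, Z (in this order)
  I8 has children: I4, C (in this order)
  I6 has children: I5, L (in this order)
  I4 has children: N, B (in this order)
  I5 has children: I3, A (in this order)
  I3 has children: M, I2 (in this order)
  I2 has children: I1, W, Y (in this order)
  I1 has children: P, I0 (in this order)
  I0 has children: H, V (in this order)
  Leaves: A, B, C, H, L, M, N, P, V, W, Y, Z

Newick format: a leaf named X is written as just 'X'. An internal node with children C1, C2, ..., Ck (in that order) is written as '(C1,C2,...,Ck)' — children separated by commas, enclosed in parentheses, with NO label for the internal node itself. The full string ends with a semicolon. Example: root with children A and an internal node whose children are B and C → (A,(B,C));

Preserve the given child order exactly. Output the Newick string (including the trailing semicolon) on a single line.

internal I9 with children ['I7', 'I8']
  internal I7 with children ['I6', 'Z']
    internal I6 with children ['I5', 'L']
      internal I5 with children ['I3', 'A']
        internal I3 with children ['M', 'I2']
          leaf 'M' → 'M'
          internal I2 with children ['I1', 'W', 'Y']
            internal I1 with children ['P', 'I0']
              leaf 'P' → 'P'
              internal I0 with children ['H', 'V']
                leaf 'H' → 'H'
                leaf 'V' → 'V'
              → '(H,V)'
            → '(P,(H,V))'
            leaf 'W' → 'W'
            leaf 'Y' → 'Y'
          → '((P,(H,V)),W,Y)'
        → '(M,((P,(H,V)),W,Y))'
        leaf 'A' → 'A'
      → '((M,((P,(H,V)),W,Y)),A)'
      leaf 'L' → 'L'
    → '(((M,((P,(H,V)),W,Y)),A),L)'
    leaf 'Z' → 'Z'
  → '((((M,((P,(H,V)),W,Y)),A),L),Z)'
  internal I8 with children ['I4', 'C']
    internal I4 with children ['N', 'B']
      leaf 'N' → 'N'
      leaf 'B' → 'B'
    → '(N,B)'
    leaf 'C' → 'C'
  → '((N,B),C)'
→ '(((((M,((P,(H,V)),W,Y)),A),L),Z),((N,B),C))'
Final: (((((M,((P,(H,V)),W,Y)),A),L),Z),((N,B),C));

Answer: (((((M,((P,(H,V)),W,Y)),A),L),Z),((N,B),C));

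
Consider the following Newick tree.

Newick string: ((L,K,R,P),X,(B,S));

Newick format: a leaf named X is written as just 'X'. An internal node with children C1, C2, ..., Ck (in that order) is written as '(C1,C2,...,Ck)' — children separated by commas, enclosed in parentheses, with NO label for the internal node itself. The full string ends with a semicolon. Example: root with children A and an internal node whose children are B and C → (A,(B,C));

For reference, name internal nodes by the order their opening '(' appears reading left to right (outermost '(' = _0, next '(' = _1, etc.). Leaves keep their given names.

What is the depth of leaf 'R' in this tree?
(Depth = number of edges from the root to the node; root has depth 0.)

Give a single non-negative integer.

Answer: 2

Derivation:
Newick: ((L,K,R,P),X,(B,S));
Naming internals by '(' encounter order: outermost '(' = _0, next = _1, ...
Query node: R
Path from root: _0 -> _1 -> R
Depth of R: 2 (number of edges from root)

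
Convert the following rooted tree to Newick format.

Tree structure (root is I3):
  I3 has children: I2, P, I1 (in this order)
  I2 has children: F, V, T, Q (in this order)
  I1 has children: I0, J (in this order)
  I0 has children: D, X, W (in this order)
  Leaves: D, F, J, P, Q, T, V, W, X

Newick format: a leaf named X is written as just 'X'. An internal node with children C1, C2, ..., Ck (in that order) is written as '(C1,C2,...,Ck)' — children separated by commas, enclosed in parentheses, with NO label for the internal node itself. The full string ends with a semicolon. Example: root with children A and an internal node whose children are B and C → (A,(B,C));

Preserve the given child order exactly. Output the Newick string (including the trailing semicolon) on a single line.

Answer: ((F,V,T,Q),P,((D,X,W),J));

Derivation:
internal I3 with children ['I2', 'P', 'I1']
  internal I2 with children ['F', 'V', 'T', 'Q']
    leaf 'F' → 'F'
    leaf 'V' → 'V'
    leaf 'T' → 'T'
    leaf 'Q' → 'Q'
  → '(F,V,T,Q)'
  leaf 'P' → 'P'
  internal I1 with children ['I0', 'J']
    internal I0 with children ['D', 'X', 'W']
      leaf 'D' → 'D'
      leaf 'X' → 'X'
      leaf 'W' → 'W'
    → '(D,X,W)'
    leaf 'J' → 'J'
  → '((D,X,W),J)'
→ '((F,V,T,Q),P,((D,X,W),J))'
Final: ((F,V,T,Q),P,((D,X,W),J));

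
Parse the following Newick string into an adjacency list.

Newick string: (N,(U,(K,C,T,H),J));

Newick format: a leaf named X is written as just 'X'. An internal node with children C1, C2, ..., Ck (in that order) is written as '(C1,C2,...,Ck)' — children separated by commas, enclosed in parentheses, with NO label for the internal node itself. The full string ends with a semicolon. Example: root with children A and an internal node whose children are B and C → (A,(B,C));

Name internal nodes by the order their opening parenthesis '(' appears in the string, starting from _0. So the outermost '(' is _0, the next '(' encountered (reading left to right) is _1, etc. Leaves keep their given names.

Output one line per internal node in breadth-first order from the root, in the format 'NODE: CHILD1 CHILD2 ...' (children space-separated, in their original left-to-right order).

Input: (N,(U,(K,C,T,H),J));
Scanning left-to-right, naming '(' by encounter order:
  pos 0: '(' -> open internal node _0 (depth 1)
  pos 3: '(' -> open internal node _1 (depth 2)
  pos 6: '(' -> open internal node _2 (depth 3)
  pos 14: ')' -> close internal node _2 (now at depth 2)
  pos 17: ')' -> close internal node _1 (now at depth 1)
  pos 18: ')' -> close internal node _0 (now at depth 0)
Total internal nodes: 3
BFS adjacency from root:
  _0: N _1
  _1: U _2 J
  _2: K C T H

Answer: _0: N _1
_1: U _2 J
_2: K C T H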